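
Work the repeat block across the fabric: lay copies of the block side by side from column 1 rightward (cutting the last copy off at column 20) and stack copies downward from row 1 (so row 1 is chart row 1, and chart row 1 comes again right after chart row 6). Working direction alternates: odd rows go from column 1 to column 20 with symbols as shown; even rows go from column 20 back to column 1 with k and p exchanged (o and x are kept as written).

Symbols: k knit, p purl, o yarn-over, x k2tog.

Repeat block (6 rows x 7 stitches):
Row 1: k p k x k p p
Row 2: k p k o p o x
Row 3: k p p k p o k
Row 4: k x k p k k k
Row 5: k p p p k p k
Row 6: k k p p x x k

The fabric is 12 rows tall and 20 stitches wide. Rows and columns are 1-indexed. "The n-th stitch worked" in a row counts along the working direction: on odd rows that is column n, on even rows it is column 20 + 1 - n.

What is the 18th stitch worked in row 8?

Row 8 uses chart row ((8-1) mod 6)+1 = 2. Row 8 is even, so WS.
Chart row 2 tiled across columns 1-20: k p k o p o x k p k o p o x k p k o p o
Wrong side: read the tiled row from column 20 down to 1 and exchange k with p (leave o, x).
Row 8 as worked: o k o p k p x o k o p k p x o k o p k p
Counting 18 along the worked row gives p.

== STITCH ==
p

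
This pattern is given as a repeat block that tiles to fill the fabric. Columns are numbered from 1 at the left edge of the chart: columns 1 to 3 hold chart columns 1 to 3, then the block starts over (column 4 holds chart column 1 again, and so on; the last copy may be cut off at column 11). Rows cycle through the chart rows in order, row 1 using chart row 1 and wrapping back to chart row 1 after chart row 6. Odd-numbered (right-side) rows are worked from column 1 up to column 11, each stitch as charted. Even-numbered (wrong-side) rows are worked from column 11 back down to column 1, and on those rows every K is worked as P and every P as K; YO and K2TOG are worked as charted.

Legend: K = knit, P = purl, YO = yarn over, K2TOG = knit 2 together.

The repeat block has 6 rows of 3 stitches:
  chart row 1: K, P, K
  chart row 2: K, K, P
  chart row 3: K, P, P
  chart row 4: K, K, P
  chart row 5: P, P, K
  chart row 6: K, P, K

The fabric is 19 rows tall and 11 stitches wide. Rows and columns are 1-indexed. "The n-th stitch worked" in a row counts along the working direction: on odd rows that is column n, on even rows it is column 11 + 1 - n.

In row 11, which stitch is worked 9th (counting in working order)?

Stitch:
K

Derivation:
Row 11 uses chart row ((11-1) mod 6)+1 = 5. Row 11 is odd, so RS.
Chart row 5 tiled across columns 1-11: P P K P P K P P K P P
RS row: no reversal, no swap; stitch n worked = column n.
The 9th stitch worked is K.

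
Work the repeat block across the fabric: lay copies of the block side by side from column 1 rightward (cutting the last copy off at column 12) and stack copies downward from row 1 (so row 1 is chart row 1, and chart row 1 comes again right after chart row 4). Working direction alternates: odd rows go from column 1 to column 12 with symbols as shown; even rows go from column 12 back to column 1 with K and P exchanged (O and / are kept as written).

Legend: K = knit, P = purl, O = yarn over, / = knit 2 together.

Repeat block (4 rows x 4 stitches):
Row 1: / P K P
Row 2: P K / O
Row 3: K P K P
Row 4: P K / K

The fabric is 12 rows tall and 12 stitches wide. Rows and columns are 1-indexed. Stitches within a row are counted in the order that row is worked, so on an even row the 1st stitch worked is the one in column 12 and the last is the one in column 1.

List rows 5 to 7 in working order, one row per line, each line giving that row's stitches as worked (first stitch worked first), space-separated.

Row 5: chart row 1, RS - tile across columns 1-12 and work as-is.
Row 6: chart row 2, WS - tiled (columns 1-12): P K / O P K / O P K / O; work from column 12 back to 1 with K<->P swapped.
Row 7: chart row 3, RS - tile across columns 1-12 and work as-is.

== ROWS AS WORKED ==
/ P K P / P K P / P K P
O / P K O / P K O / P K
K P K P K P K P K P K P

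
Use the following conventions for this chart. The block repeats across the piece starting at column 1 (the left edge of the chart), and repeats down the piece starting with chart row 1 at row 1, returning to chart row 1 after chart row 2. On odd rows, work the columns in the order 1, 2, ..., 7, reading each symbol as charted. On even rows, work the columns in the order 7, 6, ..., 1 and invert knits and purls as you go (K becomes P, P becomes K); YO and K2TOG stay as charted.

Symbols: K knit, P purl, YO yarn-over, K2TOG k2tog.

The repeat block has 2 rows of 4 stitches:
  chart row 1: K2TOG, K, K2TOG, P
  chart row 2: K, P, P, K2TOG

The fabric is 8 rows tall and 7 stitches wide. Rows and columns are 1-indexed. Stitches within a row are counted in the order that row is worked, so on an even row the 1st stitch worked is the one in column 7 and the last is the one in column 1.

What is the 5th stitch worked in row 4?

Stitch:
K

Derivation:
Row 4: (4-1) mod 2 = 1, so use chart row 2. Even row -> WS.
Chart row 2 tiled across columns 1-7: K P P K2TOG K P P
WS row: flip the tiled sequence (start at column 7) and apply K<->P; YO and K2TOG stay.
Row 4 as worked: K K P K2TOG K K P
Counting 5 along the worked row gives K.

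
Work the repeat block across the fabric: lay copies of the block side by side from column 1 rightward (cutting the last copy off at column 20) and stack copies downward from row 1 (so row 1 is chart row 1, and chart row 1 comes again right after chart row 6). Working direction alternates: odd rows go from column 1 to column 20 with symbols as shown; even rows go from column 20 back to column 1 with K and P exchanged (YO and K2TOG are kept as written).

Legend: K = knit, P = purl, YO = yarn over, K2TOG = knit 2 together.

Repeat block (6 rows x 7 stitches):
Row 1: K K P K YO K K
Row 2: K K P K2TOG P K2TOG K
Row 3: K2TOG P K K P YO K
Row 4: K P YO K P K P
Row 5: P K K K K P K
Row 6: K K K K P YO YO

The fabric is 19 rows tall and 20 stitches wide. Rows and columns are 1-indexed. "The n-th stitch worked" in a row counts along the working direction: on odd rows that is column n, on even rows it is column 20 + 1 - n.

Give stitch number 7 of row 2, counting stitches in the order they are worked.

Stitch:
P

Derivation:
Row 2 uses chart row ((2-1) mod 6)+1 = 2. Row 2 is even, so WS.
Chart row 2 tiled across columns 1-20: K K P K2TOG P K2TOG K K K P K2TOG P K2TOG K K K P K2TOG P K2TOG
WS row: flip the tiled sequence (start at column 20) and apply K<->P; YO and K2TOG stay.
Row 2 as worked: K2TOG K K2TOG K P P P K2TOG K K2TOG K P P P K2TOG K K2TOG K P P
Counting 7 along the worked row gives P.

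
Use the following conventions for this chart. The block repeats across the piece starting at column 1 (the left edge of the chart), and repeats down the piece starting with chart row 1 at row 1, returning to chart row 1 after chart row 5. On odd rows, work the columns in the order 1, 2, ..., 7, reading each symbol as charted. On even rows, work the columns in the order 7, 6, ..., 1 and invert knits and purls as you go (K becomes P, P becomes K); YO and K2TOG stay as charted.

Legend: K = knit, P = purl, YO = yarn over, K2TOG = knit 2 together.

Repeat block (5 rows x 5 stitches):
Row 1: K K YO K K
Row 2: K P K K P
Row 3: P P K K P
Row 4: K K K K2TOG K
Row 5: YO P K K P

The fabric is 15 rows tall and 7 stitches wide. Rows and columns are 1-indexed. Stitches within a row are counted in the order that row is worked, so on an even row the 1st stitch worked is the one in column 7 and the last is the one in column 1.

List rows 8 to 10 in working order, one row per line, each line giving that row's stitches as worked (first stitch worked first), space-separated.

Row 8: chart row 3, WS - tiled (columns 1-7): P P K K P P P; work from column 7 back to 1 with K<->P swapped.
Row 9: chart row 4, RS - tile across columns 1-7 and work as-is.
Row 10: chart row 5, WS - tiled (columns 1-7): YO P K K P YO P; work from column 7 back to 1 with K<->P swapped.

Rows as worked:
K K K P P K K
K K K K2TOG K K K
K YO K P P K YO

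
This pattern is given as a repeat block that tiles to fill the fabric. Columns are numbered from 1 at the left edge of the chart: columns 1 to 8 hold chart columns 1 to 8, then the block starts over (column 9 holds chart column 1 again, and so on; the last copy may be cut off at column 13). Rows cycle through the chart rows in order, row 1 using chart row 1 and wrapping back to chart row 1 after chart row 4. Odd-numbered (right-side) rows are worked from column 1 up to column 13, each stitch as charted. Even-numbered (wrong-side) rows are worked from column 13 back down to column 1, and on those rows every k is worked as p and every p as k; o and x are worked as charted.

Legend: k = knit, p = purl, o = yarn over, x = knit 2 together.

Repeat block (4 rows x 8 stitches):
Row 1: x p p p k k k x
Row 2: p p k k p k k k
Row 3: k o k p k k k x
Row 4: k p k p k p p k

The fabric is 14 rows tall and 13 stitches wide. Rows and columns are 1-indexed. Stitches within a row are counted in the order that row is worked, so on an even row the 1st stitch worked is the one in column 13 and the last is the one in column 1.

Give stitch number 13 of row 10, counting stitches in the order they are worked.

Stitch:
k

Derivation:
Row 10: (10-1) mod 4 = 1, so use chart row 2. Even row -> WS.
Chart row 2 tiled across columns 1-13: p p k k p k k k p p k k p
WS: work from column 13 back to column 1 (reverse the tiled row), swapping k<->p (o and x unchanged).
Row 10 as worked: k p p k k p p p k p p k k
Counting 13 along the worked row gives k.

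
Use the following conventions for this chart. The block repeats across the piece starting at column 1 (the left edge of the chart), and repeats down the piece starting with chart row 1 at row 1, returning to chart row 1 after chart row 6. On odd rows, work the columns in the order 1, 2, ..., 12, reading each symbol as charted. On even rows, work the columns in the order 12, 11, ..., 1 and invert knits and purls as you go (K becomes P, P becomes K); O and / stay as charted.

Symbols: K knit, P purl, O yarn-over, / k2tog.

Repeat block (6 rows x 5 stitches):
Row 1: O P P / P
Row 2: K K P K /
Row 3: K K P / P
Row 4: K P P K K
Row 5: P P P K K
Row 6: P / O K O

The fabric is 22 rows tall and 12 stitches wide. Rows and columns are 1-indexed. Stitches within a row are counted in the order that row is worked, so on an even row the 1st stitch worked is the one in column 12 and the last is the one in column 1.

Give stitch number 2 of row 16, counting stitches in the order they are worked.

Row 16 uses chart row ((16-1) mod 6)+1 = 4. Row 16 is even, so WS.
Chart row 4 tiled across columns 1-12: K P P K K K P P K K K P
WS: work from column 12 back to column 1 (reverse the tiled row), swapping K<->P (O and / unchanged).
Row 16 as worked: K P P P K K P P P K K P
The 2nd stitch worked is P.

Stitch:
P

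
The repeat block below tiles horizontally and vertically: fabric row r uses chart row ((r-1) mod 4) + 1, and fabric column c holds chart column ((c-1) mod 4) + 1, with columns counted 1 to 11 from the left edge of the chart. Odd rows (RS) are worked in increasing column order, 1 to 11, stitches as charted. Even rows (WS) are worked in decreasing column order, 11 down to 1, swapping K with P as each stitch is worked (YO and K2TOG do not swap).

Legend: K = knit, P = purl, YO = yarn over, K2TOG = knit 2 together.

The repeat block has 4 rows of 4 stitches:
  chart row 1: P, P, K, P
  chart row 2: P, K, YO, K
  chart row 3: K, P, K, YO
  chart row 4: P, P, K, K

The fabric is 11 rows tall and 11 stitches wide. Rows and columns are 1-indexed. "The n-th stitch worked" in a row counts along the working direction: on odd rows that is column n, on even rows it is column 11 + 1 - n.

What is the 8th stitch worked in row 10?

== STITCH ==
P

Derivation:
For row 10: chart row = ((10-1) mod 4) + 1 = 2; this is a WS (even) row.
Chart row 2 tiled across columns 1-11: P K YO K P K YO K P K YO
WS row: flip the tiled sequence (start at column 11) and apply K<->P; YO and K2TOG stay.
Row 10 as worked: YO P K P YO P K P YO P K
Counting 8 along the worked row gives P.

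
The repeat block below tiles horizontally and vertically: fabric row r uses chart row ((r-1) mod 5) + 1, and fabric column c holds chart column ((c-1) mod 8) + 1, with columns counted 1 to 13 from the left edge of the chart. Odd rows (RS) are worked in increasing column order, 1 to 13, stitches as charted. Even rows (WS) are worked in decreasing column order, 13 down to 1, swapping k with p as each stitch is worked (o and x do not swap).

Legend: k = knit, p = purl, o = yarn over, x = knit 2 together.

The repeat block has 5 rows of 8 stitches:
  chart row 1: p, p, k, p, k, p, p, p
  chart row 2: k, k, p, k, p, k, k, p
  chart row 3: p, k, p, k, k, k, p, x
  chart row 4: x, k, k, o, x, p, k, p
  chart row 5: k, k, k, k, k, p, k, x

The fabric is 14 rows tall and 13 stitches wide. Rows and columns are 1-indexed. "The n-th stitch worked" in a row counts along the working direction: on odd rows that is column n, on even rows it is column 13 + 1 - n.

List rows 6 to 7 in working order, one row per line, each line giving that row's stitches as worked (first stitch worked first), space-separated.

Row 6: chart row 1, WS - tiled (columns 1-13): p p k p k p p p p p k p k; work from column 13 back to 1 with k<->p swapped.
Row 7: chart row 2, RS - tile across columns 1-13 and work as-is.

== ROWS AS WORKED ==
p k p k k k k k p k p k k
k k p k p k k p k k p k p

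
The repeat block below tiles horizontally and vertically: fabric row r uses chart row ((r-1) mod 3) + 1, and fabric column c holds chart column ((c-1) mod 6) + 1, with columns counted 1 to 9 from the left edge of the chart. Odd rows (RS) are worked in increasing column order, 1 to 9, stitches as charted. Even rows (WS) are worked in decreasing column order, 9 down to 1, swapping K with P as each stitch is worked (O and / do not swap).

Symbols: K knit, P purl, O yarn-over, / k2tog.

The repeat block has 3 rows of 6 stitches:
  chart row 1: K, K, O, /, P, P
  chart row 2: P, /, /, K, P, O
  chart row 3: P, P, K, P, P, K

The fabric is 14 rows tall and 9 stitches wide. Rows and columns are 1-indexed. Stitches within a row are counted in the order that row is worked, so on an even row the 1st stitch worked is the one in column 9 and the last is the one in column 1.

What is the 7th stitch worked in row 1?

== STITCH ==
K

Derivation:
Row 1: (1-1) mod 3 = 0, so use chart row 1. Odd row -> RS.
Chart row 1 tiled across columns 1-9: K K O / P P K K O
RS: work column 1 to column 9, symbols as charted — the tiled row is the row as worked.
The 7th stitch worked is K.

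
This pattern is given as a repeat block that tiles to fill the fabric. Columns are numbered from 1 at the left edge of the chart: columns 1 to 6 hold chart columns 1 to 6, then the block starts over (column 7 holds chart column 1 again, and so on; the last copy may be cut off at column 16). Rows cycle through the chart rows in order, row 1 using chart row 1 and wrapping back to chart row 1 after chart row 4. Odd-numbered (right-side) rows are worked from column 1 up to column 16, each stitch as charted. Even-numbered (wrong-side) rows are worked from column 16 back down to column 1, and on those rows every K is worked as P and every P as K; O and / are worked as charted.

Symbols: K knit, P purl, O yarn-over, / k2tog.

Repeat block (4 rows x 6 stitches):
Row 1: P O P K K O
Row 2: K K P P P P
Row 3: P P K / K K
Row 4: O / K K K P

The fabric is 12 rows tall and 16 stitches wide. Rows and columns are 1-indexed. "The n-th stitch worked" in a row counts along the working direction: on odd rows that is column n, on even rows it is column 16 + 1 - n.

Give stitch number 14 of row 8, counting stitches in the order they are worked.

== STITCH ==
P

Derivation:
Row 8: (8-1) mod 4 = 3, so use chart row 4. Even row -> WS.
Chart row 4 tiled across columns 1-16: O / K K K P O / K K K P O / K K
WS: work from column 16 back to column 1 (reverse the tiled row), swapping K<->P (O and / unchanged).
Row 8 as worked: P P / O K P P P / O K P P P / O
Stitch 14 in working order -> P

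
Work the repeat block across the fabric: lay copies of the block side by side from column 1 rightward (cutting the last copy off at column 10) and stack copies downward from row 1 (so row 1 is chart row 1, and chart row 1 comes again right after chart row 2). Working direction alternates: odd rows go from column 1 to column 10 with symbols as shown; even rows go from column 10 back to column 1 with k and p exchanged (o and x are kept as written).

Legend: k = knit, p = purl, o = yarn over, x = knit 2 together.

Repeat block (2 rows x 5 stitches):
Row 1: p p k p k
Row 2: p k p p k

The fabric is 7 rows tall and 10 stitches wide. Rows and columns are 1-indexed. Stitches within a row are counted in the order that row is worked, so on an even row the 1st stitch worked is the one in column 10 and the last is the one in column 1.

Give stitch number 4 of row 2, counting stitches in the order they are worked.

Row 2: (2-1) mod 2 = 1, so use chart row 2. Even row -> WS.
Chart row 2 tiled across columns 1-10: p k p p k p k p p k
Wrong side: read the tiled row from column 10 down to 1 and exchange k with p (leave o, x).
Row 2 as worked: p k k p k p k k p k
Stitch 4 in working order -> p

Stitch:
p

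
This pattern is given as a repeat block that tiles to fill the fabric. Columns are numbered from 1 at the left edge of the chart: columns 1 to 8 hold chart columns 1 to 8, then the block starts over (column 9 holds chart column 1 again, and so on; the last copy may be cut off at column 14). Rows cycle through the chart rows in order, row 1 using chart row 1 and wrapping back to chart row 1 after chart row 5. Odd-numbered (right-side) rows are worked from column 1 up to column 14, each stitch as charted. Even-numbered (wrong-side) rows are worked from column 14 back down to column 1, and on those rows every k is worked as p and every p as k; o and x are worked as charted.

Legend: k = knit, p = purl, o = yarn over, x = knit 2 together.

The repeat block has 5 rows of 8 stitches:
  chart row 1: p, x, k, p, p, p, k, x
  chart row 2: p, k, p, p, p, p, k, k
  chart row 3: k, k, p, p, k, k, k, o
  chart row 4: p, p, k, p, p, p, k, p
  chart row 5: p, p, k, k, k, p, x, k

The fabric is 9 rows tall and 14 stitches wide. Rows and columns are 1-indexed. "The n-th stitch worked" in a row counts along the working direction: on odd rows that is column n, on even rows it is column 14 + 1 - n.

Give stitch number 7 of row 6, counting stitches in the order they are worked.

Stitch:
x

Derivation:
Row 6 uses chart row ((6-1) mod 5)+1 = 1. Row 6 is even, so WS.
Chart row 1 tiled across columns 1-14: p x k p p p k x p x k p p p
WS: work from column 14 back to column 1 (reverse the tiled row), swapping k<->p (o and x unchanged).
Row 6 as worked: k k k p x k x p k k k p x k
Counting 7 along the worked row gives x.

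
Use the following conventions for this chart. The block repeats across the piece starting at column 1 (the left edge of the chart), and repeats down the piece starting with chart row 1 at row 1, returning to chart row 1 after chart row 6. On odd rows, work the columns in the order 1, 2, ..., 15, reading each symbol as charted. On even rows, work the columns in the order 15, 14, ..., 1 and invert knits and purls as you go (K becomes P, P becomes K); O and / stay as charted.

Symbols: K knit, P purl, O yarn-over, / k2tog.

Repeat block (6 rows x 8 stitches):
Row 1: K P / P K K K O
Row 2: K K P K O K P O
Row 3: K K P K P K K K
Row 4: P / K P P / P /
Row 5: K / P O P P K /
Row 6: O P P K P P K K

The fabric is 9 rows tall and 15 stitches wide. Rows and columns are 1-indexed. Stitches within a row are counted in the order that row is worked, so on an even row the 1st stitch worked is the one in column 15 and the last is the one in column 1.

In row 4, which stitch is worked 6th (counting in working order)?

Result:
/

Derivation:
For row 4: chart row = ((4-1) mod 6) + 1 = 4; this is a WS (even) row.
Chart row 4 tiled across columns 1-15: P / K P P / P / P / K P P / P
WS: work from column 15 back to column 1 (reverse the tiled row), swapping K<->P (O and / unchanged).
Row 4 as worked: K / K K P / K / K / K K P / K
Stitch 6 in working order -> /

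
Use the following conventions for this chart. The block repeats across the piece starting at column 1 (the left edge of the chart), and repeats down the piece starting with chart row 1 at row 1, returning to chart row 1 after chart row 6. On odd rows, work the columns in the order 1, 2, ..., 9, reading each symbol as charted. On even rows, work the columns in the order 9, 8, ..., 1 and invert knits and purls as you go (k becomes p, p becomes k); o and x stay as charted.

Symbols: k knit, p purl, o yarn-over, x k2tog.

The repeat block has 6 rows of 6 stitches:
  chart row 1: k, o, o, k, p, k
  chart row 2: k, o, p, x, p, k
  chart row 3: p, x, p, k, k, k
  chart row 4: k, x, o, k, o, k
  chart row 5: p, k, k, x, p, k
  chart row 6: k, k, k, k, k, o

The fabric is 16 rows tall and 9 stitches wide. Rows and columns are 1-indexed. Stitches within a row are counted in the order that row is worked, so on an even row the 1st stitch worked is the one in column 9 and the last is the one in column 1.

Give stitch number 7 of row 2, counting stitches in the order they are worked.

Row 2 uses chart row ((2-1) mod 6)+1 = 2. Row 2 is even, so WS.
Chart row 2 tiled across columns 1-9: k o p x p k k o p
Wrong side: read the tiled row from column 9 down to 1 and exchange k with p (leave o, x).
Row 2 as worked: k o p p k x k o p
Counting 7 along the worked row gives k.

Result:
k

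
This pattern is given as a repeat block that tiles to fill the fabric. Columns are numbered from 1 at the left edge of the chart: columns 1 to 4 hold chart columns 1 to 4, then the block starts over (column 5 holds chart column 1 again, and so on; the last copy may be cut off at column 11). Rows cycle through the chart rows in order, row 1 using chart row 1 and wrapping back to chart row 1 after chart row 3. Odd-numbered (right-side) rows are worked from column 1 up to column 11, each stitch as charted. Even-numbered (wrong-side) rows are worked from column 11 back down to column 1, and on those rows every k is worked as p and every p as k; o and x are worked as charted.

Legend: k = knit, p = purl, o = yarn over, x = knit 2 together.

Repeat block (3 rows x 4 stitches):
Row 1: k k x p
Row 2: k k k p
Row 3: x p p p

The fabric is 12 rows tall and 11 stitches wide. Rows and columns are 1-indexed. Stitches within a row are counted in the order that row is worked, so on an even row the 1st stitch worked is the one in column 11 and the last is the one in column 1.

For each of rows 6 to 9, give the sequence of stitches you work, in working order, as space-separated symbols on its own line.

Row 6: chart row 3, WS - tiled (columns 1-11): x p p p x p p p x p p; work from column 11 back to 1 with k<->p swapped.
Row 7: chart row 1, RS - tile across columns 1-11 and work as-is.
Row 8: chart row 2, WS - tiled (columns 1-11): k k k p k k k p k k k; work from column 11 back to 1 with k<->p swapped.
Row 9: chart row 3, RS - tile across columns 1-11 and work as-is.

Result:
k k x k k k x k k k x
k k x p k k x p k k x
p p p k p p p k p p p
x p p p x p p p x p p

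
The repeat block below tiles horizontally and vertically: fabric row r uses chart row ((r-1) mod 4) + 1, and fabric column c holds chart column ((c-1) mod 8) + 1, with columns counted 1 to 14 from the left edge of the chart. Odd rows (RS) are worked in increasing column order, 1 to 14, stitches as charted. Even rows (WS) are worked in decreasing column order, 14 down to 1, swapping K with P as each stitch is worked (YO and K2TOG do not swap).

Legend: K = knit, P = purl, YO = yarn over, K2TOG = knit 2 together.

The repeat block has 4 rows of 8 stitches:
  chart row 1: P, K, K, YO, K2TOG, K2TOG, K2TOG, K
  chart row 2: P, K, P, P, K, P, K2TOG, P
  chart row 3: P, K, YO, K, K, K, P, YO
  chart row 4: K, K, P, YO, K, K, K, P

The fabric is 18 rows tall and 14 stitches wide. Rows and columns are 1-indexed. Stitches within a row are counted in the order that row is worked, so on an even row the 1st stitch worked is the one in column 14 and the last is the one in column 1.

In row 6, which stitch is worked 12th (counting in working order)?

For row 6: chart row = ((6-1) mod 4) + 1 = 2; this is a WS (even) row.
Chart row 2 tiled across columns 1-14: P K P P K P K2TOG P P K P P K P
WS row: flip the tiled sequence (start at column 14) and apply K<->P; YO and K2TOG stay.
Row 6 as worked: K P K K P K K K2TOG K P K K P K
Counting 12 along the worked row gives K.

== STITCH ==
K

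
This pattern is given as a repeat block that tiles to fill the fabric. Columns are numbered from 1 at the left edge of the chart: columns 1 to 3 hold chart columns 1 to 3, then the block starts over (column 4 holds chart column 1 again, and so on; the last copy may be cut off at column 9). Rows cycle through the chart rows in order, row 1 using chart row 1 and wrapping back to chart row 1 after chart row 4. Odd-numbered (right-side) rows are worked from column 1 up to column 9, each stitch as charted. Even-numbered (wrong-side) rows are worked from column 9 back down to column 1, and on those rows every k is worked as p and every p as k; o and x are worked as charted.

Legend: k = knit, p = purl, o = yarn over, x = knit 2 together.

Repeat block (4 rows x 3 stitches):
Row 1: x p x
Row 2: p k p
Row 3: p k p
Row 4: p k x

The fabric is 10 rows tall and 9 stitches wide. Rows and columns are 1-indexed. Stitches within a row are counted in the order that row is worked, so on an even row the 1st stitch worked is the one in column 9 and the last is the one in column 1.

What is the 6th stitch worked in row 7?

Stitch:
p

Derivation:
Row 7 uses chart row ((7-1) mod 4)+1 = 3. Row 7 is odd, so RS.
Chart row 3 tiled across columns 1-9: p k p p k p p k p
RS: work column 1 to column 9, symbols as charted — the tiled row is the row as worked.
The 6th stitch worked is p.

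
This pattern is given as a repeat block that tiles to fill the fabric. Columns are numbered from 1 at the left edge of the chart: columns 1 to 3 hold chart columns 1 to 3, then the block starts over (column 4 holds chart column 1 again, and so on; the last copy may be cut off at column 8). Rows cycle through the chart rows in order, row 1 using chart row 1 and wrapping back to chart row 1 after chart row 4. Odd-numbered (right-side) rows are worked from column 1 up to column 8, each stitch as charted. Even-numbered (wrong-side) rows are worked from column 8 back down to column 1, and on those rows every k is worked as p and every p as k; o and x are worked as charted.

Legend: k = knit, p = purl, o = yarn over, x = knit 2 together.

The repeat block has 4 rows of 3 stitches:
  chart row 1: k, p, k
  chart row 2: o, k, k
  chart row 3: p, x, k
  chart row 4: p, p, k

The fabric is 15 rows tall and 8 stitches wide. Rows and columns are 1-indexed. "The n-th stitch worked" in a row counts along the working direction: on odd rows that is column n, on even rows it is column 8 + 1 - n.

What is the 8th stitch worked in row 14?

Row 14: (14-1) mod 4 = 1, so use chart row 2. Even row -> WS.
Chart row 2 tiled across columns 1-8: o k k o k k o k
Wrong side: read the tiled row from column 8 down to 1 and exchange k with p (leave o, x).
Row 14 as worked: p o p p o p p o
Stitch 8 in working order -> o

Result:
o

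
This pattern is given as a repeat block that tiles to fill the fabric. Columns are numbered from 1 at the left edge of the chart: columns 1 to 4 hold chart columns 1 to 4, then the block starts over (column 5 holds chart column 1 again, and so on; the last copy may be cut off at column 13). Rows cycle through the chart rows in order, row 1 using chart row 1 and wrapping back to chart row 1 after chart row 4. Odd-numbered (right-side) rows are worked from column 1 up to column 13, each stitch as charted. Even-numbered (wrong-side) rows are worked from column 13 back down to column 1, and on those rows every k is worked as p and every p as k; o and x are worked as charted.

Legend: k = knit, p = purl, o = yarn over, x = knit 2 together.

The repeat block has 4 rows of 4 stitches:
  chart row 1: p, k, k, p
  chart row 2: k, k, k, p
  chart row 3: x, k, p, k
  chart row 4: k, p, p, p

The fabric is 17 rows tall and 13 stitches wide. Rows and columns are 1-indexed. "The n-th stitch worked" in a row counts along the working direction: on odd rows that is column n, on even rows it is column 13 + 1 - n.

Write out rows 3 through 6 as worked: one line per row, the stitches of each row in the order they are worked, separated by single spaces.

Row 3: chart row 3, RS - tile across columns 1-13 and work as-is.
Row 4: chart row 4, WS - tiled (columns 1-13): k p p p k p p p k p p p k; work from column 13 back to 1 with k<->p swapped.
Row 5: chart row 1, RS - tile across columns 1-13 and work as-is.
Row 6: chart row 2, WS - tiled (columns 1-13): k k k p k k k p k k k p k; work from column 13 back to 1 with k<->p swapped.

Result:
x k p k x k p k x k p k x
p k k k p k k k p k k k p
p k k p p k k p p k k p p
p k p p p k p p p k p p p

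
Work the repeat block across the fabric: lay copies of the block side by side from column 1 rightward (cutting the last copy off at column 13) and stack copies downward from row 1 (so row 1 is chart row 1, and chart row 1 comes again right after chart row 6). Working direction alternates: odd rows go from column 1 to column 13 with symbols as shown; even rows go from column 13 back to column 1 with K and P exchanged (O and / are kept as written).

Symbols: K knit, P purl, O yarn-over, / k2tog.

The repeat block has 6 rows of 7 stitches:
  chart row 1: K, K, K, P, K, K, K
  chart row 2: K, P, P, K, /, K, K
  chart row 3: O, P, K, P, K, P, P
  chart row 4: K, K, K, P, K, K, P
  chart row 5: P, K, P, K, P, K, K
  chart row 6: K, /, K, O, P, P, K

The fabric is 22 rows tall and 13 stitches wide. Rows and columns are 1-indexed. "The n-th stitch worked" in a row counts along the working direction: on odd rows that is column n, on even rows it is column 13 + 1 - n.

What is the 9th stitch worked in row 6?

Result:
K

Derivation:
Row 6 uses chart row ((6-1) mod 6)+1 = 6. Row 6 is even, so WS.
Chart row 6 tiled across columns 1-13: K / K O P P K K / K O P P
WS row: flip the tiled sequence (start at column 13) and apply K<->P; O and / stay.
Row 6 as worked: K K O P / P P K K O P / P
Counting 9 along the worked row gives K.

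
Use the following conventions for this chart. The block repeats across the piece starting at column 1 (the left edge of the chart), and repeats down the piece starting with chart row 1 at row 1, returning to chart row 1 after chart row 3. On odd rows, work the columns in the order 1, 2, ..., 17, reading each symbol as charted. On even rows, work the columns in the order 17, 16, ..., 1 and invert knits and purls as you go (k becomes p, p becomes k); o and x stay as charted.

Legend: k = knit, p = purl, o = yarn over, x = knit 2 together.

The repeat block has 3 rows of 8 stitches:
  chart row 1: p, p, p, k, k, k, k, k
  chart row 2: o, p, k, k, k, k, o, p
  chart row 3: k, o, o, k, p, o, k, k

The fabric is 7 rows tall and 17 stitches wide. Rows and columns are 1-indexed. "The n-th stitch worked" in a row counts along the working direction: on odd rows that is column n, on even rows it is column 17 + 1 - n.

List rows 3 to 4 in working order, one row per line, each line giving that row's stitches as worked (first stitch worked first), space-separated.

Rows as worked:
k o o k p o k k k o o k p o k k k
k p p p p p k k k p p p p p k k k

Derivation:
Row 3: chart row 3, RS - tile across columns 1-17 and work as-is.
Row 4: chart row 1, WS - tiled (columns 1-17): p p p k k k k k p p p k k k k k p; work from column 17 back to 1 with k<->p swapped.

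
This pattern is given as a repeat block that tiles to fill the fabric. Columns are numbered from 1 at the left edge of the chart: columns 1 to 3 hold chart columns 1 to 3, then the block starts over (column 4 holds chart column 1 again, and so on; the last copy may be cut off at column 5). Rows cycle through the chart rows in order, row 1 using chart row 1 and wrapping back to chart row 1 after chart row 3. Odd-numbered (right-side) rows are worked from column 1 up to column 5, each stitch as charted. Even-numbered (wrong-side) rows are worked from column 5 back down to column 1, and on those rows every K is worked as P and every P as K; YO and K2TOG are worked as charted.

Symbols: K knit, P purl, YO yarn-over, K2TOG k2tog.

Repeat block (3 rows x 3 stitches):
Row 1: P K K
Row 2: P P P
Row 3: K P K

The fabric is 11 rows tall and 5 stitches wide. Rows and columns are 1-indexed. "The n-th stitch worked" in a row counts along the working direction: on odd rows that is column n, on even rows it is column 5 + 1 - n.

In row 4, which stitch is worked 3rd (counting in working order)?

Stitch:
P

Derivation:
For row 4: chart row = ((4-1) mod 3) + 1 = 1; this is a WS (even) row.
Chart row 1 tiled across columns 1-5: P K K P K
WS: work from column 5 back to column 1 (reverse the tiled row), swapping K<->P (YO and K2TOG unchanged).
Row 4 as worked: P K P P K
Stitch 3 in working order -> P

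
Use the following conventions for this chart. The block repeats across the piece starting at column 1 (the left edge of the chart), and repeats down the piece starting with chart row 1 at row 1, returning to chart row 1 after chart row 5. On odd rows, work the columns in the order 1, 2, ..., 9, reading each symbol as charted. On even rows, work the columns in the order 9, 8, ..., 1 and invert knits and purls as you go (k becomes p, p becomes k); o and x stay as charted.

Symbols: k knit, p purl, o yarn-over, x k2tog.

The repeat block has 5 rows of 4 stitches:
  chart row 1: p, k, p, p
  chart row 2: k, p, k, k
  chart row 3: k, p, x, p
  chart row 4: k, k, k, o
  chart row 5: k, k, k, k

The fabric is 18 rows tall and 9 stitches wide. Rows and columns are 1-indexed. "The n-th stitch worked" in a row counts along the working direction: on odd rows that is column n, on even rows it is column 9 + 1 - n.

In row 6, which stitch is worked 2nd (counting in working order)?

Row 6 uses chart row ((6-1) mod 5)+1 = 1. Row 6 is even, so WS.
Chart row 1 tiled across columns 1-9: p k p p p k p p p
WS row: flip the tiled sequence (start at column 9) and apply k<->p; o and x stay.
Row 6 as worked: k k k p k k k p k
Counting 2 along the worked row gives k.

Stitch:
k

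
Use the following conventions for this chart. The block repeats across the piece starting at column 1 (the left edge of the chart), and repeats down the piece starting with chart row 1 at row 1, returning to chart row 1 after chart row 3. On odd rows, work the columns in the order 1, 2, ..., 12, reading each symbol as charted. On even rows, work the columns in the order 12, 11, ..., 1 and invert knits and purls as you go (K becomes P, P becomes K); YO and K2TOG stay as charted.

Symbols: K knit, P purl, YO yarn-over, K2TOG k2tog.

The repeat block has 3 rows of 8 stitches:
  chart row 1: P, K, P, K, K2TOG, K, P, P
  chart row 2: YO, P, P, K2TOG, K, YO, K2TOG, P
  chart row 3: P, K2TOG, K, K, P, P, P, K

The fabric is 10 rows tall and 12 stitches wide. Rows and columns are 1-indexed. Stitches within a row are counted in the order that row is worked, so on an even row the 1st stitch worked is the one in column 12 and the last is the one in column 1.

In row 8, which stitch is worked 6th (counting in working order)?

Row 8 uses chart row ((8-1) mod 3)+1 = 2. Row 8 is even, so WS.
Chart row 2 tiled across columns 1-12: YO P P K2TOG K YO K2TOG P YO P P K2TOG
Wrong side: read the tiled row from column 12 down to 1 and exchange K with P (leave YO, K2TOG).
Row 8 as worked: K2TOG K K YO K K2TOG YO P K2TOG K K YO
The 6th stitch worked is K2TOG.

== STITCH ==
K2TOG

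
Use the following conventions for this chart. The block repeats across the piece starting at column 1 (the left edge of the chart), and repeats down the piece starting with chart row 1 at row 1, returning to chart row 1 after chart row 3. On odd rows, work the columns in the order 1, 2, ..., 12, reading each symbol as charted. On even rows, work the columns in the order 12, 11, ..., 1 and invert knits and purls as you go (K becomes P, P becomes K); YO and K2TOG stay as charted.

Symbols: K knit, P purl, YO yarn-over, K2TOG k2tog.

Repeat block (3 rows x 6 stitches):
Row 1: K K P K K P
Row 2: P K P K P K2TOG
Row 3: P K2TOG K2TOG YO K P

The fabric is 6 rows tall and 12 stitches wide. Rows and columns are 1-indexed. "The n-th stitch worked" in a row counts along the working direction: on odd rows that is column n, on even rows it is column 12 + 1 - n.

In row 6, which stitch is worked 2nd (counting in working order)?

For row 6: chart row = ((6-1) mod 3) + 1 = 3; this is a WS (even) row.
Chart row 3 tiled across columns 1-12: P K2TOG K2TOG YO K P P K2TOG K2TOG YO K P
WS: work from column 12 back to column 1 (reverse the tiled row), swapping K<->P (YO and K2TOG unchanged).
Row 6 as worked: K P YO K2TOG K2TOG K K P YO K2TOG K2TOG K
Counting 2 along the worked row gives P.

Stitch:
P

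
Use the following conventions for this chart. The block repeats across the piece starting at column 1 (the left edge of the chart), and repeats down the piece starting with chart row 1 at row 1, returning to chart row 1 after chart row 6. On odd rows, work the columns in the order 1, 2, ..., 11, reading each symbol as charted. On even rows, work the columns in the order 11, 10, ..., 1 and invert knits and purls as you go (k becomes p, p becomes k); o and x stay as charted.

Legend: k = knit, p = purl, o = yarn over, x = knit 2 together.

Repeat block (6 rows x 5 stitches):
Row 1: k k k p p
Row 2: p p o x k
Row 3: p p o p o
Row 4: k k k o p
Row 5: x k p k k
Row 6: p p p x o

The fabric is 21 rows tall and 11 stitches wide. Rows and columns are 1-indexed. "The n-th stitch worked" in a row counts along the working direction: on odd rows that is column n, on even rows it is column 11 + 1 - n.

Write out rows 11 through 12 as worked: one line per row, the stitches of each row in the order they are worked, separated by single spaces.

Rows as worked:
x k p k k x k p k k x
k o x k k k o x k k k

Derivation:
Row 11: chart row 5, RS - tile across columns 1-11 and work as-is.
Row 12: chart row 6, WS - tiled (columns 1-11): p p p x o p p p x o p; work from column 11 back to 1 with k<->p swapped.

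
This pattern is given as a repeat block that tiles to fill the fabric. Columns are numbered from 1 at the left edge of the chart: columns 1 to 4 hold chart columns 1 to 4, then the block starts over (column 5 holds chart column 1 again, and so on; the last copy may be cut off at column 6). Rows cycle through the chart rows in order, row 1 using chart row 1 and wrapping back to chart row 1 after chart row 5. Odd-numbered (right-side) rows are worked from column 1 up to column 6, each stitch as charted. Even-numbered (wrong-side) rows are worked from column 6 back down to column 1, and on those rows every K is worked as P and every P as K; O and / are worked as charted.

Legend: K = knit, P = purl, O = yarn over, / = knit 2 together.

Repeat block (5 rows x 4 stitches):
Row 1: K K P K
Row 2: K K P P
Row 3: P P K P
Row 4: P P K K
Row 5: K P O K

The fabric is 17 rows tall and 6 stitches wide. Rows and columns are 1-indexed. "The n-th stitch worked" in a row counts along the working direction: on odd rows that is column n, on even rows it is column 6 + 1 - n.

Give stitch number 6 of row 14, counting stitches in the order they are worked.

Row 14: (14-1) mod 5 = 3, so use chart row 4. Even row -> WS.
Chart row 4 tiled across columns 1-6: P P K K P P
WS: work from column 6 back to column 1 (reverse the tiled row), swapping K<->P (O and / unchanged).
Row 14 as worked: K K P P K K
Counting 6 along the worked row gives K.

Stitch:
K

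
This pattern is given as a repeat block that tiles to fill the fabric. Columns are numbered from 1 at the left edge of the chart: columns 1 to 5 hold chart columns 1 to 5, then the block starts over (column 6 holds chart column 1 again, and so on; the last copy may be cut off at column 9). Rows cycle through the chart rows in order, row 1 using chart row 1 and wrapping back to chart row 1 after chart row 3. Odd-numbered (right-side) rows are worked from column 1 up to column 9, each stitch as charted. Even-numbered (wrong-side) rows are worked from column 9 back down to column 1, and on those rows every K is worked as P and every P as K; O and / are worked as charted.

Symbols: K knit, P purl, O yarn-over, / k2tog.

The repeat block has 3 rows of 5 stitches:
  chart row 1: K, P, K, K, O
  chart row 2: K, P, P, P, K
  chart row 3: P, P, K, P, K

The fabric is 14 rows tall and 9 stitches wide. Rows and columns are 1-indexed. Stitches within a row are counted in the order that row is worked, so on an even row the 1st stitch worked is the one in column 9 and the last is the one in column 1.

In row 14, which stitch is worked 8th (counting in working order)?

Row 14: (14-1) mod 3 = 1, so use chart row 2. Even row -> WS.
Chart row 2 tiled across columns 1-9: K P P P K K P P P
WS: work from column 9 back to column 1 (reverse the tiled row), swapping K<->P (O and / unchanged).
Row 14 as worked: K K K P P K K K P
Counting 8 along the worked row gives K.

== STITCH ==
K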